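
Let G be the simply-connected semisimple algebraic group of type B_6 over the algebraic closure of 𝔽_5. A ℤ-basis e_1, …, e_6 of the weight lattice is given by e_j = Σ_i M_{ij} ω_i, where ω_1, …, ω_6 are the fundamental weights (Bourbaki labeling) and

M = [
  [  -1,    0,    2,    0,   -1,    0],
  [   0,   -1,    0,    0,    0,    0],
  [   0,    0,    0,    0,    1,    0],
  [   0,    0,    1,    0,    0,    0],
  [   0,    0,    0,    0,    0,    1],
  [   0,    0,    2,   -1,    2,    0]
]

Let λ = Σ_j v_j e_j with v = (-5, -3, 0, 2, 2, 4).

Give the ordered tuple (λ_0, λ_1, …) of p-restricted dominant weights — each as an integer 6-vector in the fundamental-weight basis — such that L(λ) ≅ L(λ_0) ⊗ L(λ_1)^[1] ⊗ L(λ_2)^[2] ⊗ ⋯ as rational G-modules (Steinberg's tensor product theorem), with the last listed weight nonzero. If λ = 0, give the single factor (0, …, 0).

((3, 3, 2, 0, 4, 2),)

Converting to the ω-basis (c_i = row i of M dotted with v = (-5, -3, 0, 2, 2, 4)):
  c_1 = (-1)·(-5) + (0)·(-3) + 2·0 + 0·2 + (-1)·(2) + 0·4 = 3
  c_2 = (0)·(-5) + (-1)·(-3) + 0·0 + 0·2 + 0·2 + 0·4 = 3
  c_3 = (0)·(-5) + (0)·(-3) + 0·0 + 0·2 + 1·2 + 0·4 = 2
  c_4 = (0)·(-5) + (0)·(-3) + 1·0 + 0·2 + 0·2 + 0·4 = 0
  c_5 = (0)·(-5) + (0)·(-3) + 0·0 + 0·2 + 0·2 + 1·4 = 4
  c_6 = (0)·(-5) + (0)·(-3) + 2·0 + (-1)·(2) + 2·2 + 0·4 = 2
Expand coordinatewise in base 5:
  c_1 = 3 = 3·5^0
  c_2 = 3 = 3·5^0
  c_3 = 2 = 2·5^0
  c_4 = 0
  c_5 = 4 = 4·5^0
  c_6 = 2 = 2·5^0
p-restricted factor λ_0 = (3, 3, 2, 0, 4, 2)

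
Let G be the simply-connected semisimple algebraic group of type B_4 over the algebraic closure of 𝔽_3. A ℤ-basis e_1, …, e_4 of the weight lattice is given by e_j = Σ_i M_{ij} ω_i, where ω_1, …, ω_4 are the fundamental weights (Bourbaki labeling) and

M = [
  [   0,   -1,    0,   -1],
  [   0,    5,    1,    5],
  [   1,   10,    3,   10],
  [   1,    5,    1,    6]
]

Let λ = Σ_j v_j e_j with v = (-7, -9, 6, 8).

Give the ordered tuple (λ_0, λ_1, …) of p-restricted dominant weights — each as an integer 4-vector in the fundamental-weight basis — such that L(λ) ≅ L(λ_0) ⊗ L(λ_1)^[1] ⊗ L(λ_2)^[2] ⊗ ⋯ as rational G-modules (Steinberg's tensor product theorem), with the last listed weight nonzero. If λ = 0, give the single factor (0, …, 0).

((1, 1, 1, 2),)

In the fundamental-weight basis, λ has coordinates c = M·v (v = (-7, -9, 6, 8)):
  c_1 = 0*-7 + -1*-9 + 0*6 + -1*8 = 1
  c_2 = 0*-7 + 5*-9 + 1*6 + 5*8 = 1
  c_3 = 1*-7 + 10*-9 + 3*6 + 10*8 = 1
  c_4 = 1*-7 + 5*-9 + 1*6 + 6*8 = 2
Base-3 expansion of each c_i:
  c_1 = 1 = 1·3^0
  c_2 = 1 = 1·3^0
  c_3 = 1 = 1·3^0
  c_4 = 2 = 2·3^0
p-restricted factor λ_0 = (1, 1, 1, 2)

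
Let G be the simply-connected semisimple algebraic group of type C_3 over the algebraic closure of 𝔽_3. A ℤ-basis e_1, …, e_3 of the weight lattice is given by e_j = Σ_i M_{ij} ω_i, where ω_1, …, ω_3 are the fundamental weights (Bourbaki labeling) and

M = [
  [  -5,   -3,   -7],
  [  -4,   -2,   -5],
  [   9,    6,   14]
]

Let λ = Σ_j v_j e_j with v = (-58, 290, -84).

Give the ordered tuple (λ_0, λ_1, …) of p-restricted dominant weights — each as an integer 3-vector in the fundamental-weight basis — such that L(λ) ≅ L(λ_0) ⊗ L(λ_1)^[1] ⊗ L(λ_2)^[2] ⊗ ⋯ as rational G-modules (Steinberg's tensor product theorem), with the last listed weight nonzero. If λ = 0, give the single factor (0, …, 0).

Converting to the ω-basis (c_i = row i of M dotted with v = (-58, 290, -84)):
  c_1 = (-5)·(-58) + (-3)·(290) + (-7)·(-84) = 8
  c_2 = (-4)·(-58) + (-2)·(290) + (-5)·(-84) = 72
  c_3 = (9)·(-58) + 6·290 + (14)·(-84) = 42
Base-3 expansion of each c_i:
  c_1 = 8 = 2·3^0 + 2·3^1
  c_2 = 72 = 0·3^0 + 0·3^1 + 2·3^2 + 2·3^3
  c_3 = 42 = 0·3^0 + 2·3^1 + 1·3^2 + 1·3^3
p-restricted factor λ_0 = (2, 0, 0)
p-restricted factor λ_1 = (2, 0, 2)
p-restricted factor λ_2 = (0, 2, 1)
p-restricted factor λ_3 = (0, 2, 1)

((2, 0, 0), (2, 0, 2), (0, 2, 1), (0, 2, 1))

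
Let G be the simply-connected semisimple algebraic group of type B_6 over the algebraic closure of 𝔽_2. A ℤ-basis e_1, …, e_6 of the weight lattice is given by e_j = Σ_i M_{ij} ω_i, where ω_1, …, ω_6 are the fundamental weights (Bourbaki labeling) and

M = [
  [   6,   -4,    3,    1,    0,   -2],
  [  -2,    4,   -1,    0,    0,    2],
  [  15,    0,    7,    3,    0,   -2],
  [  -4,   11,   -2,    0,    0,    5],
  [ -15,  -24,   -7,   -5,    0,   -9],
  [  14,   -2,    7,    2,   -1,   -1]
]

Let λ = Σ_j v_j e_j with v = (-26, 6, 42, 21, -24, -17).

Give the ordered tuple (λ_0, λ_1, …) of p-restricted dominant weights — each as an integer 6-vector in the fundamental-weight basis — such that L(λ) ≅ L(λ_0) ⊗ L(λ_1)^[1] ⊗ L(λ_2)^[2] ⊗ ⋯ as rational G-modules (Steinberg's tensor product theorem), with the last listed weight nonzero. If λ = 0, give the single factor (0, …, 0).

((1, 0, 1, 1, 0, 1),)

Compute c_i = Σ_j M_{ij} v_j with v = (-26, 6, 42, 21, -24, -17):
  c_1 = (6)·(-26) + (-4)·(6) + (3)·(42) + (1)·(21) + (0)·(-24) + (-2)·(-17) = 1
  c_2 = (-2)·(-26) + (4)·(6) + (-1)·(42) + (0)·(21) + (0)·(-24) + (2)·(-17) = 0
  c_3 = (15)·(-26) + (0)·(6) + (7)·(42) + (3)·(21) + (0)·(-24) + (-2)·(-17) = 1
  c_4 = (-4)·(-26) + (11)·(6) + (-2)·(42) + (0)·(21) + (0)·(-24) + (5)·(-17) = 1
  c_5 = (-15)·(-26) + (-24)·(6) + (-7)·(42) + (-5)·(21) + (0)·(-24) + (-9)·(-17) = 0
  c_6 = (14)·(-26) + (-2)·(6) + (7)·(42) + (2)·(21) + (-1)·(-24) + (-1)·(-17) = 1
Base-2 expansion of each c_i:
  c_1 = 1 = 1·2^0
  c_2 = 0
  c_3 = 1 = 1·2^0
  c_4 = 1 = 1·2^0
  c_5 = 0
  c_6 = 1 = 1·2^0
λ_0 = (1, 0, 1, 1, 0, 1)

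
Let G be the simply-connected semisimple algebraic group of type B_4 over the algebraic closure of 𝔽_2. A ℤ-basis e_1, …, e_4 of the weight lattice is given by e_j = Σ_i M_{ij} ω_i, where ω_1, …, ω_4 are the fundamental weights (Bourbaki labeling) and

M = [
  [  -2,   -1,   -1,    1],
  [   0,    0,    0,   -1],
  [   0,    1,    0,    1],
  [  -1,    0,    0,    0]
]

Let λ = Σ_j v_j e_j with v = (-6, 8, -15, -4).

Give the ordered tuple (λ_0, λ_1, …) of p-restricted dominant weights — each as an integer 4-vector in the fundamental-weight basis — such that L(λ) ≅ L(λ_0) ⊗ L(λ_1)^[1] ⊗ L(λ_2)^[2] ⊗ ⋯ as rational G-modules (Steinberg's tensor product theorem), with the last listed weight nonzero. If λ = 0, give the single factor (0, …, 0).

((1, 0, 0, 0), (1, 0, 0, 1), (1, 1, 1, 1), (1, 0, 0, 0))

Compute c_i = Σ_j M_{ij} v_j with v = (-6, 8, -15, -4):
  c_1 = (-2)·(-6) + (-1)·(8) + (-1)·(-15) + (1)·(-4) = 15
  c_2 = (0)·(-6) + 0·8 + (0)·(-15) + (-1)·(-4) = 4
  c_3 = (0)·(-6) + 1·8 + (0)·(-15) + (1)·(-4) = 4
  c_4 = (-1)·(-6) + 0·8 + (0)·(-15) + (0)·(-4) = 6
Expand coordinatewise in base 2:
  c_1 = 15 = 1·2^0 + 1·2^1 + 1·2^2 + 1·2^3
  c_2 = 4 = 0·2^0 + 0·2^1 + 1·2^2
  c_3 = 4 = 0·2^0 + 0·2^1 + 1·2^2
  c_4 = 6 = 0·2^0 + 1·2^1 + 1·2^2
Factor λ_0 = (1, 0, 0, 0)
Factor λ_1 = (1, 0, 0, 1)
Factor λ_2 = (1, 1, 1, 1)
Factor λ_3 = (1, 0, 0, 0)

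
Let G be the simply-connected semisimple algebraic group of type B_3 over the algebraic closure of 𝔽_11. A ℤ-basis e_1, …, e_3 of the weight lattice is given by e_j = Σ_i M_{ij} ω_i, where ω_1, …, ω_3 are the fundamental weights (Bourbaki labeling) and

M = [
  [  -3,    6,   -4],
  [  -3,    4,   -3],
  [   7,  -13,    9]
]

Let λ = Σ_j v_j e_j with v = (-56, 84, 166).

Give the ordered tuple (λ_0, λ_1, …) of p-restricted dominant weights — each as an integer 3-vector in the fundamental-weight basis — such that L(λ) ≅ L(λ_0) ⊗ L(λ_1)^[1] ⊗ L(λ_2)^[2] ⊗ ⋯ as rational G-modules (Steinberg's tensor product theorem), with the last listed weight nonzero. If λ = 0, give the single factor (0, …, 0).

Compute c_i = Σ_j M_{ij} v_j with v = (-56, 84, 166):
  c_1 = -3*-56 + 6*84 + -4*166 = 8
  c_2 = -3*-56 + 4*84 + -3*166 = 6
  c_3 = 7*-56 + -13*84 + 9*166 = 10
Expand coordinatewise in base 11:
  c_1 = 8 = 8·11^0
  c_2 = 6 = 6·11^0
  c_3 = 10 = 10·11^0
λ_0 = (8, 6, 10)

((8, 6, 10),)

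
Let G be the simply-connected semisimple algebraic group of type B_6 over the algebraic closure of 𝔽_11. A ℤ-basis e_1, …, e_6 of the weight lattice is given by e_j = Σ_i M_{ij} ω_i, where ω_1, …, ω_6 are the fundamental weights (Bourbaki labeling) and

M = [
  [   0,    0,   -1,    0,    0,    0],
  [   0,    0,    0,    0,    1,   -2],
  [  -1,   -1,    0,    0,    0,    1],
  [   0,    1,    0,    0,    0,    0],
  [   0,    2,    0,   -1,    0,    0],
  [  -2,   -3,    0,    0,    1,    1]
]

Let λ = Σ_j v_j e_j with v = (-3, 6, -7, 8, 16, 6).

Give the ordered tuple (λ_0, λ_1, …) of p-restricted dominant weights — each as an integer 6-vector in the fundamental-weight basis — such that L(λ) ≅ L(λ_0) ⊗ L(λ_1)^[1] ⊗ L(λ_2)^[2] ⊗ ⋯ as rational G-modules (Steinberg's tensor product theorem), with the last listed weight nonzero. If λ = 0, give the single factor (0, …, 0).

Converting to the ω-basis (c_i = row i of M dotted with v = (-3, 6, -7, 8, 16, 6)):
  c_1 = (0)·(-3) + 0·6 + (-1)·(-7) + 0·8 + 0·16 + 0·6 = 7
  c_2 = (0)·(-3) + 0·6 + (0)·(-7) + 0·8 + 1·16 + (-2)·(6) = 4
  c_3 = (-1)·(-3) + (-1)·(6) + (0)·(-7) + 0·8 + 0·16 + 1·6 = 3
  c_4 = (0)·(-3) + 1·6 + (0)·(-7) + 0·8 + 0·16 + 0·6 = 6
  c_5 = (0)·(-3) + 2·6 + (0)·(-7) + (-1)·(8) + 0·16 + 0·6 = 4
  c_6 = (-2)·(-3) + (-3)·(6) + (0)·(-7) + 0·8 + 1·16 + 1·6 = 10
Expand coordinatewise in base 11:
  c_1 = 7 = 7·11^0
  c_2 = 4 = 4·11^0
  c_3 = 3 = 3·11^0
  c_4 = 6 = 6·11^0
  c_5 = 4 = 4·11^0
  c_6 = 10 = 10·11^0
p-restricted factor λ_0 = (7, 4, 3, 6, 4, 10)

((7, 4, 3, 6, 4, 10),)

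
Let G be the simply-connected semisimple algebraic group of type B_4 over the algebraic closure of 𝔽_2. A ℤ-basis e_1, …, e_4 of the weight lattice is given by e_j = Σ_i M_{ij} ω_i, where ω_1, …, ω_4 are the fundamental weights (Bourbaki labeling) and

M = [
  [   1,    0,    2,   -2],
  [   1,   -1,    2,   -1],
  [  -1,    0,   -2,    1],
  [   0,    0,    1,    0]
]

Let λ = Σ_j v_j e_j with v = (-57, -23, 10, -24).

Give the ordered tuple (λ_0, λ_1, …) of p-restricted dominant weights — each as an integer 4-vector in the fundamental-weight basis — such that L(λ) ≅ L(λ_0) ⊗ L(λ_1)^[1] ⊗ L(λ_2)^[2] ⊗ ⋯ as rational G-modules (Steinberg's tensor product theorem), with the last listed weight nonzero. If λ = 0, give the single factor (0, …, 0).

((1, 0, 1, 0), (1, 1, 0, 1), (0, 0, 1, 0), (1, 1, 1, 1))

Converting to the ω-basis (c_i = row i of M dotted with v = (-57, -23, 10, -24)):
  c_1 = (1)·(-57) + (0)·(-23) + 2·10 + (-2)·(-24) = 11
  c_2 = (1)·(-57) + (-1)·(-23) + 2·10 + (-1)·(-24) = 10
  c_3 = (-1)·(-57) + (0)·(-23) + (-2)·(10) + (1)·(-24) = 13
  c_4 = (0)·(-57) + (0)·(-23) + 1·10 + (0)·(-24) = 10
Writing each c_i in base p = 2:
  c_1 = 11 = 1·2^0 + 1·2^1 + 0·2^2 + 1·2^3
  c_2 = 10 = 0·2^0 + 1·2^1 + 0·2^2 + 1·2^3
  c_3 = 13 = 1·2^0 + 0·2^1 + 1·2^2 + 1·2^3
  c_4 = 10 = 0·2^0 + 1·2^1 + 0·2^2 + 1·2^3
p-restricted factor λ_0 = (1, 0, 1, 0)
p-restricted factor λ_1 = (1, 1, 0, 1)
p-restricted factor λ_2 = (0, 0, 1, 0)
p-restricted factor λ_3 = (1, 1, 1, 1)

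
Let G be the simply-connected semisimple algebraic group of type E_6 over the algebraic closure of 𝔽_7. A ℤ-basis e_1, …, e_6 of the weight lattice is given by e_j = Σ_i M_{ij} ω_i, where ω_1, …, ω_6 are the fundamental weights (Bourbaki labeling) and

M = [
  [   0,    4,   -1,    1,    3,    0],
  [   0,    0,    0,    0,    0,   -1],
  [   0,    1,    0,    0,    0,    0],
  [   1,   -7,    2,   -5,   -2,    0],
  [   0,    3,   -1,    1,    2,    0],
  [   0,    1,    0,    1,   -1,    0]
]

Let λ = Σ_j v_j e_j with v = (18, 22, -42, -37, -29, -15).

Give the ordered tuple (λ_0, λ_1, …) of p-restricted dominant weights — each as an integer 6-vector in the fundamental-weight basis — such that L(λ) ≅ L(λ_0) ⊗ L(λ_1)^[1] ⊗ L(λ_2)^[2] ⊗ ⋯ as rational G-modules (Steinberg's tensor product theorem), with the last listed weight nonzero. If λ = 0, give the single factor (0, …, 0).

((6, 1, 1, 2, 6, 0), (0, 2, 3, 3, 1, 2))

Change of basis e → ω: c = M·v where v = (18, 22, -42, -37, -29, -15):
  c_1 = (0)·(18) + (4)·(22) + (-1)·(-42) + (1)·(-37) + (3)·(-29) + (0)·(-15) = 6
  c_2 = (0)·(18) + (0)·(22) + (0)·(-42) + (0)·(-37) + (0)·(-29) + (-1)·(-15) = 15
  c_3 = (0)·(18) + (1)·(22) + (0)·(-42) + (0)·(-37) + (0)·(-29) + (0)·(-15) = 22
  c_4 = (1)·(18) + (-7)·(22) + (2)·(-42) + (-5)·(-37) + (-2)·(-29) + (0)·(-15) = 23
  c_5 = (0)·(18) + (3)·(22) + (-1)·(-42) + (1)·(-37) + (2)·(-29) + (0)·(-15) = 13
  c_6 = (0)·(18) + (1)·(22) + (0)·(-42) + (1)·(-37) + (-1)·(-29) + (0)·(-15) = 14
Base-7 expansion of each c_i:
  c_1 = 6 = 6·7^0
  c_2 = 15 = 1·7^0 + 2·7^1
  c_3 = 22 = 1·7^0 + 3·7^1
  c_4 = 23 = 2·7^0 + 3·7^1
  c_5 = 13 = 6·7^0 + 1·7^1
  c_6 = 14 = 0·7^0 + 2·7^1
p-restricted factor λ_0 = (6, 1, 1, 2, 6, 0)
p-restricted factor λ_1 = (0, 2, 3, 3, 1, 2)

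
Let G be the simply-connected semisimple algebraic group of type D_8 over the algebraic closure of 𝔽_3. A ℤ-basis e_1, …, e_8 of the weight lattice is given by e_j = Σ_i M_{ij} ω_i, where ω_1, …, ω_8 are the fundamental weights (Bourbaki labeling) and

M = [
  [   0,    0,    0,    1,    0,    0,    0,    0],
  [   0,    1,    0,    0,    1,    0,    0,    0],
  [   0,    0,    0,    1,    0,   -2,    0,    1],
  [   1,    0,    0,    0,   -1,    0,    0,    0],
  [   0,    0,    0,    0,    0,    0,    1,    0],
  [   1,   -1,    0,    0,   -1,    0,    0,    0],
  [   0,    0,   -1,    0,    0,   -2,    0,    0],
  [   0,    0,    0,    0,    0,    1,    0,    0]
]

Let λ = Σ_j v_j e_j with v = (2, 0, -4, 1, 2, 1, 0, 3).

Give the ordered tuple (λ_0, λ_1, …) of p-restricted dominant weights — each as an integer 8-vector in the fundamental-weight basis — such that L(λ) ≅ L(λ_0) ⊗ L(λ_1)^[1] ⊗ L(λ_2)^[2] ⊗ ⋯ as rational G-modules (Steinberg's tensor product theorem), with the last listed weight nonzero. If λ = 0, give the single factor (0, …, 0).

((1, 2, 2, 0, 0, 0, 2, 1),)

Compute c_i = Σ_j M_{ij} v_j with v = (2, 0, -4, 1, 2, 1, 0, 3):
  c_1 = 0*2 + 0*0 + 0*-4 + 1*1 + 0*2 + 0*1 + 0*0 + 0*3 = 1
  c_2 = 0*2 + 1*0 + 0*-4 + 0*1 + 1*2 + 0*1 + 0*0 + 0*3 = 2
  c_3 = 0*2 + 0*0 + 0*-4 + 1*1 + 0*2 + -2*1 + 0*0 + 1*3 = 2
  c_4 = 1*2 + 0*0 + 0*-4 + 0*1 + -1*2 + 0*1 + 0*0 + 0*3 = 0
  c_5 = 0*2 + 0*0 + 0*-4 + 0*1 + 0*2 + 0*1 + 1*0 + 0*3 = 0
  c_6 = 1*2 + -1*0 + 0*-4 + 0*1 + -1*2 + 0*1 + 0*0 + 0*3 = 0
  c_7 = 0*2 + 0*0 + -1*-4 + 0*1 + 0*2 + -2*1 + 0*0 + 0*3 = 2
  c_8 = 0*2 + 0*0 + 0*-4 + 0*1 + 0*2 + 1*1 + 0*0 + 0*3 = 1
p = 3; digits c_i = Σ_j d_{ij}·3^j, 0 ≤ d_{ij} < 3:
  c_1 = 1 = 1·3^0
  c_2 = 2 = 2·3^0
  c_3 = 2 = 2·3^0
  c_4 = 0
  c_5 = 0
  c_6 = 0
  c_7 = 2 = 2·3^0
  c_8 = 1 = 1·3^0
λ_0 = (1, 2, 2, 0, 0, 0, 2, 1)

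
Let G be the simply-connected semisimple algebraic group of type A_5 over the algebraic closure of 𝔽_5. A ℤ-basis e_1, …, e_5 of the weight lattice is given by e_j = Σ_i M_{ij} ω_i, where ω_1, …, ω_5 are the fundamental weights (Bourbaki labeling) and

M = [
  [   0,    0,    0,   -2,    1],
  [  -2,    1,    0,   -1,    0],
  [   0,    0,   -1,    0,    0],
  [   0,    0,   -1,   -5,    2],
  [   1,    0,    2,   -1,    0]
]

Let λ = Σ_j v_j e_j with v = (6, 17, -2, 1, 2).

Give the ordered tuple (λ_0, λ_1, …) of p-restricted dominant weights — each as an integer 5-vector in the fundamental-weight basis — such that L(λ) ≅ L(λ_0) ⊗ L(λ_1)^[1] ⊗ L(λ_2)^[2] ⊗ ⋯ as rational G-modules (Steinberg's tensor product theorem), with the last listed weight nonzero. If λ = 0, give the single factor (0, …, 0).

ω-coordinates c = M·v, v = (6, 17, -2, 1, 2):
  c_1 = 0*6 + 0*17 + 0*-2 + -2*1 + 1*2 = 0
  c_2 = -2*6 + 1*17 + 0*-2 + -1*1 + 0*2 = 4
  c_3 = 0*6 + 0*17 + -1*-2 + 0*1 + 0*2 = 2
  c_4 = 0*6 + 0*17 + -1*-2 + -5*1 + 2*2 = 1
  c_5 = 1*6 + 0*17 + 2*-2 + -1*1 + 0*2 = 1
p = 5; digits c_i = Σ_j d_{ij}·5^j, 0 ≤ d_{ij} < 5:
  c_1 = 0
  c_2 = 4 = 4·5^0
  c_3 = 2 = 2·5^0
  c_4 = 1 = 1·5^0
  c_5 = 1 = 1·5^0
p-restricted factor λ_0 = (0, 4, 2, 1, 1)

((0, 4, 2, 1, 1),)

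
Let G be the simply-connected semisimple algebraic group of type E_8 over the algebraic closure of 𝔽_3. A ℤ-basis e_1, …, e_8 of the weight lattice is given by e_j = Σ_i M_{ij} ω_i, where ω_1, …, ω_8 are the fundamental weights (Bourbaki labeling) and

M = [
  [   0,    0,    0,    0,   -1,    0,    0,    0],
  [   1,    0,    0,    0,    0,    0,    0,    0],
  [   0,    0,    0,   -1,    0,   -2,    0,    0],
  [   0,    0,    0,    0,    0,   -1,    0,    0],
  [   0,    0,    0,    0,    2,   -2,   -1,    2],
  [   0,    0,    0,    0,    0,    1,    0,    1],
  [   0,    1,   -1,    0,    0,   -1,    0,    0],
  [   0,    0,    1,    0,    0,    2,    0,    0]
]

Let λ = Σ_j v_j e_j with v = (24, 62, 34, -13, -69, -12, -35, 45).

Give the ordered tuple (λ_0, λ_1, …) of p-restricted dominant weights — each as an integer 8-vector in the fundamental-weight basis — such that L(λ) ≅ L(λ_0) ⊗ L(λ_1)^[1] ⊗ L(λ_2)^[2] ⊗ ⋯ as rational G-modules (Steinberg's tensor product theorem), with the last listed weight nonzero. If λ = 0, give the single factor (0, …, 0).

((0, 0, 1, 0, 2, 0, 1, 1), (2, 2, 0, 1, 0, 2, 1, 0), (1, 2, 1, 1, 1, 0, 1, 1), (2, 0, 1, 0, 0, 1, 1, 0))

Compute c_i = Σ_j M_{ij} v_j with v = (24, 62, 34, -13, -69, -12, -35, 45):
  c_1 = (0)·(24) + (0)·(62) + (0)·(34) + (0)·(-13) + (-1)·(-69) + (0)·(-12) + (0)·(-35) + (0)·(45) = 69
  c_2 = (1)·(24) + (0)·(62) + (0)·(34) + (0)·(-13) + (0)·(-69) + (0)·(-12) + (0)·(-35) + (0)·(45) = 24
  c_3 = (0)·(24) + (0)·(62) + (0)·(34) + (-1)·(-13) + (0)·(-69) + (-2)·(-12) + (0)·(-35) + (0)·(45) = 37
  c_4 = (0)·(24) + (0)·(62) + (0)·(34) + (0)·(-13) + (0)·(-69) + (-1)·(-12) + (0)·(-35) + (0)·(45) = 12
  c_5 = (0)·(24) + (0)·(62) + (0)·(34) + (0)·(-13) + (2)·(-69) + (-2)·(-12) + (-1)·(-35) + (2)·(45) = 11
  c_6 = (0)·(24) + (0)·(62) + (0)·(34) + (0)·(-13) + (0)·(-69) + (1)·(-12) + (0)·(-35) + (1)·(45) = 33
  c_7 = (0)·(24) + (1)·(62) + (-1)·(34) + (0)·(-13) + (0)·(-69) + (-1)·(-12) + (0)·(-35) + (0)·(45) = 40
  c_8 = (0)·(24) + (0)·(62) + (1)·(34) + (0)·(-13) + (0)·(-69) + (2)·(-12) + (0)·(-35) + (0)·(45) = 10
p = 3; digits c_i = Σ_j d_{ij}·3^j, 0 ≤ d_{ij} < 3:
  c_1 = 69 = 0·3^0 + 2·3^1 + 1·3^2 + 2·3^3
  c_2 = 24 = 0·3^0 + 2·3^1 + 2·3^2
  c_3 = 37 = 1·3^0 + 0·3^1 + 1·3^2 + 1·3^3
  c_4 = 12 = 0·3^0 + 1·3^1 + 1·3^2
  c_5 = 11 = 2·3^0 + 0·3^1 + 1·3^2
  c_6 = 33 = 0·3^0 + 2·3^1 + 0·3^2 + 1·3^3
  c_7 = 40 = 1·3^0 + 1·3^1 + 1·3^2 + 1·3^3
  c_8 = 10 = 1·3^0 + 0·3^1 + 1·3^2
p-restricted factor λ_0 = (0, 0, 1, 0, 2, 0, 1, 1)
p-restricted factor λ_1 = (2, 2, 0, 1, 0, 2, 1, 0)
p-restricted factor λ_2 = (1, 2, 1, 1, 1, 0, 1, 1)
p-restricted factor λ_3 = (2, 0, 1, 0, 0, 1, 1, 0)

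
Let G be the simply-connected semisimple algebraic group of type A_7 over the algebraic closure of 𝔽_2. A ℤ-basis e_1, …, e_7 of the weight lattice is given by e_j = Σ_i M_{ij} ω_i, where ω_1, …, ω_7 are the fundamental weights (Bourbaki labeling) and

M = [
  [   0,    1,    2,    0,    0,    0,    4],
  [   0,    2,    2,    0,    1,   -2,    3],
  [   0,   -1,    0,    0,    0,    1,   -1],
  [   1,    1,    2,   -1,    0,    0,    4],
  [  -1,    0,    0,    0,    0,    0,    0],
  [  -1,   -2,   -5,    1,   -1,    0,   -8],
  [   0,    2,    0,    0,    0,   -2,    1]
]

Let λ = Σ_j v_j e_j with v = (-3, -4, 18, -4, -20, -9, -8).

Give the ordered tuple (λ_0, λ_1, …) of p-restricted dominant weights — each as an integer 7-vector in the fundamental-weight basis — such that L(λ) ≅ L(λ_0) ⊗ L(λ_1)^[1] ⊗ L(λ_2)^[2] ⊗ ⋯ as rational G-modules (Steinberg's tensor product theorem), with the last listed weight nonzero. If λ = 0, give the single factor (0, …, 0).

Change of basis e → ω: c = M·v where v = (-3, -4, 18, -4, -20, -9, -8):
  c_1 = (0)·(-3) + (1)·(-4) + (2)·(18) + (0)·(-4) + (0)·(-20) + (0)·(-9) + (4)·(-8) = 0
  c_2 = (0)·(-3) + (2)·(-4) + (2)·(18) + (0)·(-4) + (1)·(-20) + (-2)·(-9) + (3)·(-8) = 2
  c_3 = (0)·(-3) + (-1)·(-4) + (0)·(18) + (0)·(-4) + (0)·(-20) + (1)·(-9) + (-1)·(-8) = 3
  c_4 = (1)·(-3) + (1)·(-4) + (2)·(18) + (-1)·(-4) + (0)·(-20) + (0)·(-9) + (4)·(-8) = 1
  c_5 = (-1)·(-3) + (0)·(-4) + (0)·(18) + (0)·(-4) + (0)·(-20) + (0)·(-9) + (0)·(-8) = 3
  c_6 = (-1)·(-3) + (-2)·(-4) + (-5)·(18) + (1)·(-4) + (-1)·(-20) + (0)·(-9) + (-8)·(-8) = 1
  c_7 = (0)·(-3) + (2)·(-4) + (0)·(18) + (0)·(-4) + (0)·(-20) + (-2)·(-9) + (1)·(-8) = 2
p = 2; digits c_i = Σ_j d_{ij}·2^j, 0 ≤ d_{ij} < 2:
  c_1 = 0
  c_2 = 2 = 0·2^0 + 1·2^1
  c_3 = 3 = 1·2^0 + 1·2^1
  c_4 = 1 = 1·2^0
  c_5 = 3 = 1·2^0 + 1·2^1
  c_6 = 1 = 1·2^0
  c_7 = 2 = 0·2^0 + 1·2^1
p-restricted factor λ_0 = (0, 0, 1, 1, 1, 1, 0)
p-restricted factor λ_1 = (0, 1, 1, 0, 1, 0, 1)

((0, 0, 1, 1, 1, 1, 0), (0, 1, 1, 0, 1, 0, 1))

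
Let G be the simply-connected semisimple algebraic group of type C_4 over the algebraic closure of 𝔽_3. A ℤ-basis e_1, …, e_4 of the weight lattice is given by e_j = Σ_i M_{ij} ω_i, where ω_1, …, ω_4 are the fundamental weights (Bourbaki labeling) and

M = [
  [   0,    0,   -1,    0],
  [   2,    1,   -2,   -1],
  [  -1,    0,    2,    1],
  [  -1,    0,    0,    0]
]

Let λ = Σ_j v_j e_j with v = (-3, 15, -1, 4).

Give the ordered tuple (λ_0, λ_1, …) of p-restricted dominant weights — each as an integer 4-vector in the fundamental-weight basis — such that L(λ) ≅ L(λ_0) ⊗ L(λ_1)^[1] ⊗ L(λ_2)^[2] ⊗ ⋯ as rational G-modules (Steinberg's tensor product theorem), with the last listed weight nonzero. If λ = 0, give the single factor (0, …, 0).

ω-coordinates c = M·v, v = (-3, 15, -1, 4):
  c_1 = 0*-3 + 0*15 + -1*-1 + 0*4 = 1
  c_2 = 2*-3 + 1*15 + -2*-1 + -1*4 = 7
  c_3 = -1*-3 + 0*15 + 2*-1 + 1*4 = 5
  c_4 = -1*-3 + 0*15 + 0*-1 + 0*4 = 3
Expand coordinatewise in base 3:
  c_1 = 1 = 1·3^0
  c_2 = 7 = 1·3^0 + 2·3^1
  c_3 = 5 = 2·3^0 + 1·3^1
  c_4 = 3 = 0·3^0 + 1·3^1
p-restricted factor λ_0 = (1, 1, 2, 0)
p-restricted factor λ_1 = (0, 2, 1, 1)

((1, 1, 2, 0), (0, 2, 1, 1))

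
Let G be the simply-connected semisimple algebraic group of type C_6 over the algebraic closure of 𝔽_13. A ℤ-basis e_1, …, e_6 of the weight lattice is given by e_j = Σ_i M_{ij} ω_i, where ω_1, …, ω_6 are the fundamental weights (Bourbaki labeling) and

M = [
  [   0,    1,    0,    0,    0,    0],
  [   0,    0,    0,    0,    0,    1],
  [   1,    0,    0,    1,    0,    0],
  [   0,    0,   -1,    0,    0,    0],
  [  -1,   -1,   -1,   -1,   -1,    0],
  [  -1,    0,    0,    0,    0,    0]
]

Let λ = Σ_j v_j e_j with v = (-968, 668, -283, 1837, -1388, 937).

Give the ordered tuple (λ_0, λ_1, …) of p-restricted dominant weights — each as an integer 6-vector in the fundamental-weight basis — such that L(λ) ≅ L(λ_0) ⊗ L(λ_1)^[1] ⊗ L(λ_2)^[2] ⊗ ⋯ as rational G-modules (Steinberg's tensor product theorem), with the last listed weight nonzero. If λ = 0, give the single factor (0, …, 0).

Converting to the ω-basis (c_i = row i of M dotted with v = (-968, 668, -283, 1837, -1388, 937)):
  c_1 = 0*-968 + 1*668 + 0*-283 + 0*1837 + 0*-1388 + 0*937 = 668
  c_2 = 0*-968 + 0*668 + 0*-283 + 0*1837 + 0*-1388 + 1*937 = 937
  c_3 = 1*-968 + 0*668 + 0*-283 + 1*1837 + 0*-1388 + 0*937 = 869
  c_4 = 0*-968 + 0*668 + -1*-283 + 0*1837 + 0*-1388 + 0*937 = 283
  c_5 = -1*-968 + -1*668 + -1*-283 + -1*1837 + -1*-1388 + 0*937 = 134
  c_6 = -1*-968 + 0*668 + 0*-283 + 0*1837 + 0*-1388 + 0*937 = 968
Base-13 expansion of each c_i:
  c_1 = 668 = 5·13^0 + 12·13^1 + 3·13^2
  c_2 = 937 = 1·13^0 + 7·13^1 + 5·13^2
  c_3 = 869 = 11·13^0 + 1·13^1 + 5·13^2
  c_4 = 283 = 10·13^0 + 8·13^1 + 1·13^2
  c_5 = 134 = 4·13^0 + 10·13^1
  c_6 = 968 = 6·13^0 + 9·13^1 + 5·13^2
p-restricted factor λ_0 = (5, 1, 11, 10, 4, 6)
p-restricted factor λ_1 = (12, 7, 1, 8, 10, 9)
p-restricted factor λ_2 = (3, 5, 5, 1, 0, 5)

((5, 1, 11, 10, 4, 6), (12, 7, 1, 8, 10, 9), (3, 5, 5, 1, 0, 5))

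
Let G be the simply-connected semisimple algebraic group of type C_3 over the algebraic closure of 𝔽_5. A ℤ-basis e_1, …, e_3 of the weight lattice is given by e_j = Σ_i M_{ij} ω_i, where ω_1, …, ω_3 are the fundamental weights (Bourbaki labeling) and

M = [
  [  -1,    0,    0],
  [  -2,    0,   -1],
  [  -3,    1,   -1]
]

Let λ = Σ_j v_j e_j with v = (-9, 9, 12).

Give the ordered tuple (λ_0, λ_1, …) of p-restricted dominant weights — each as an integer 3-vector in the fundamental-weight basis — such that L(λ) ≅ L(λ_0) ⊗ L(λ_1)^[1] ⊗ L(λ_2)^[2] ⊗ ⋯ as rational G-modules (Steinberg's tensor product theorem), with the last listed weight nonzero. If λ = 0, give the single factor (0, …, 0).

((4, 1, 4), (1, 1, 4))

Converting to the ω-basis (c_i = row i of M dotted with v = (-9, 9, 12)):
  c_1 = -1*-9 + 0*9 + 0*12 = 9
  c_2 = -2*-9 + 0*9 + -1*12 = 6
  c_3 = -3*-9 + 1*9 + -1*12 = 24
Base-5 expansion of each c_i:
  c_1 = 9 = 4·5^0 + 1·5^1
  c_2 = 6 = 1·5^0 + 1·5^1
  c_3 = 24 = 4·5^0 + 4·5^1
Factor λ_0 = (4, 1, 4)
Factor λ_1 = (1, 1, 4)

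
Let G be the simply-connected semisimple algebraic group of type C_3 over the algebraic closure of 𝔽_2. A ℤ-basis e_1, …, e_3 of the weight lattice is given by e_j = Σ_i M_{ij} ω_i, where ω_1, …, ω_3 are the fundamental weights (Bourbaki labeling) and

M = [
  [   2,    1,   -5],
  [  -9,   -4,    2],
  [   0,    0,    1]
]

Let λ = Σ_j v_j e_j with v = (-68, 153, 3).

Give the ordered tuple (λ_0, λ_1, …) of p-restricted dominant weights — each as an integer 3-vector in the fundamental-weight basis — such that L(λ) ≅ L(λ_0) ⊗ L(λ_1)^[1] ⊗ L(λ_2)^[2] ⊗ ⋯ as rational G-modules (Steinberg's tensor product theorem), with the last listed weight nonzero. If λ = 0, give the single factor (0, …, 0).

Converting to the ω-basis (c_i = row i of M dotted with v = (-68, 153, 3)):
  c_1 = (2)·(-68) + 1·153 + (-5)·(3) = 2
  c_2 = (-9)·(-68) + (-4)·(153) + 2·3 = 6
  c_3 = (0)·(-68) + 0·153 + 1·3 = 3
Base-2 expansion of each c_i:
  c_1 = 2 = 0·2^0 + 1·2^1
  c_2 = 6 = 0·2^0 + 1·2^1 + 1·2^2
  c_3 = 3 = 1·2^0 + 1·2^1
λ_0 = (0, 0, 1)
λ_1 = (1, 1, 1)
λ_2 = (0, 1, 0)

((0, 0, 1), (1, 1, 1), (0, 1, 0))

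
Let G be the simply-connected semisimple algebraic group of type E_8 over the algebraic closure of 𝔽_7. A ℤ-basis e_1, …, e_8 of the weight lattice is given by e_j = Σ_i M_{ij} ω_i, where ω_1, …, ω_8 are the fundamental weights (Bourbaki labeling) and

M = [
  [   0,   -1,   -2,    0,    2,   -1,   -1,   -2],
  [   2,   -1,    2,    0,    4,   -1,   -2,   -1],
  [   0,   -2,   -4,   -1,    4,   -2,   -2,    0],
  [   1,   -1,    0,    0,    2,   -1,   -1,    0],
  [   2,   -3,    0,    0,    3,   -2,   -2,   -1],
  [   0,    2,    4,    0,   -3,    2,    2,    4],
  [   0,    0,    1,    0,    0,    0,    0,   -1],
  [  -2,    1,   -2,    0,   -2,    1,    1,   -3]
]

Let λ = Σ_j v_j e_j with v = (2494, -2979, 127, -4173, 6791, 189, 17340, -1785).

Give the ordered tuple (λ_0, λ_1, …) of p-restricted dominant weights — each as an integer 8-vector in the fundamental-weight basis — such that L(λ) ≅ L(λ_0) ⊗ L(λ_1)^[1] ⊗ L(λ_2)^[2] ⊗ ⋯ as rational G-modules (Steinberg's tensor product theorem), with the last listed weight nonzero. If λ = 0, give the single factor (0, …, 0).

((3, 5, 0, 0, 3, 2, 1, 3), (6, 6, 2, 1, 6, 5, 0, 0), (5, 4, 0, 3, 6, 0, 4, 1), (6, 6, 5, 4, 2, 6, 5, 3))

ω-coordinates c = M·v, v = (2494, -2979, 127, -4173, 6791, 189, 17340, -1785):
  c_1 = 0·2494 + (-1)·(-2979) + (-2)·(127) + (0)·(-4173) + 2·6791 + (-1)·(189) + (-1)·(17340) + (-2)·(-1785) = 2348
  c_2 = 2·2494 + (-1)·(-2979) + 2·127 + (0)·(-4173) + 4·6791 + (-1)·(189) + (-2)·(17340) + (-1)·(-1785) = 2301
  c_3 = 0·2494 + (-2)·(-2979) + (-4)·(127) + (-1)·(-4173) + 4·6791 + (-2)·(189) + (-2)·(17340) + (0)·(-1785) = 1729
  c_4 = 1·2494 + (-1)·(-2979) + 0·127 + (0)·(-4173) + 2·6791 + (-1)·(189) + (-1)·(17340) + (0)·(-1785) = 1526
  c_5 = 2·2494 + (-3)·(-2979) + 0·127 + (0)·(-4173) + 3·6791 + (-2)·(189) + (-2)·(17340) + (-1)·(-1785) = 1025
  c_6 = 0·2494 + (2)·(-2979) + 4·127 + (0)·(-4173) + (-3)·(6791) + 2·189 + 2·17340 + (4)·(-1785) = 2095
  c_7 = 0·2494 + (0)·(-2979) + 1·127 + (0)·(-4173) + 0·6791 + 0·189 + 0·17340 + (-1)·(-1785) = 1912
  c_8 = (-2)·(2494) + (1)·(-2979) + (-2)·(127) + (0)·(-4173) + (-2)·(6791) + 1·189 + 1·17340 + (-3)·(-1785) = 1081
Base-7 expansion of each c_i:
  c_1 = 2348 = 3·7^0 + 6·7^1 + 5·7^2 + 6·7^3
  c_2 = 2301 = 5·7^0 + 6·7^1 + 4·7^2 + 6·7^3
  c_3 = 1729 = 0·7^0 + 2·7^1 + 0·7^2 + 5·7^3
  c_4 = 1526 = 0·7^0 + 1·7^1 + 3·7^2 + 4·7^3
  c_5 = 1025 = 3·7^0 + 6·7^1 + 6·7^2 + 2·7^3
  c_6 = 2095 = 2·7^0 + 5·7^1 + 0·7^2 + 6·7^3
  c_7 = 1912 = 1·7^0 + 0·7^1 + 4·7^2 + 5·7^3
  c_8 = 1081 = 3·7^0 + 0·7^1 + 1·7^2 + 3·7^3
p-restricted factor λ_0 = (3, 5, 0, 0, 3, 2, 1, 3)
p-restricted factor λ_1 = (6, 6, 2, 1, 6, 5, 0, 0)
p-restricted factor λ_2 = (5, 4, 0, 3, 6, 0, 4, 1)
p-restricted factor λ_3 = (6, 6, 5, 4, 2, 6, 5, 3)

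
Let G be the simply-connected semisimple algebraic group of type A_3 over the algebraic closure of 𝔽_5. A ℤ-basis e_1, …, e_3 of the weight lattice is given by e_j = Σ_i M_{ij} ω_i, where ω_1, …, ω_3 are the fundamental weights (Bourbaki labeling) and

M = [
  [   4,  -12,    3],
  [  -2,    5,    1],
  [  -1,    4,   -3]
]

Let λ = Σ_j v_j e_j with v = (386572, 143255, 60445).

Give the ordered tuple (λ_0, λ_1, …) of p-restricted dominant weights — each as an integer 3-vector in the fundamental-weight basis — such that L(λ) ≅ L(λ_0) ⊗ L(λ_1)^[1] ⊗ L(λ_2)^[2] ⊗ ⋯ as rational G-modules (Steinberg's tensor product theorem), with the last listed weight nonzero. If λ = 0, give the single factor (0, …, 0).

((3, 1, 3), (2, 0, 2), (2, 3, 4), (3, 3, 0), (3, 0, 3), (2, 1, 1))

ω-coordinates c = M·v, v = (386572, 143255, 60445):
  c_1 = (4)·(386572) + (-12)·(143255) + (3)·(60445) = 8563
  c_2 = (-2)·(386572) + (5)·(143255) + (1)·(60445) = 3576
  c_3 = (-1)·(386572) + (4)·(143255) + (-3)·(60445) = 5113
p = 5; digits c_i = Σ_j d_{ij}·5^j, 0 ≤ d_{ij} < 5:
  c_1 = 8563 = 3·5^0 + 2·5^1 + 2·5^2 + 3·5^3 + 3·5^4 + 2·5^5
  c_2 = 3576 = 1·5^0 + 0·5^1 + 3·5^2 + 3·5^3 + 0·5^4 + 1·5^5
  c_3 = 5113 = 3·5^0 + 2·5^1 + 4·5^2 + 0·5^3 + 3·5^4 + 1·5^5
p-restricted factor λ_0 = (3, 1, 3)
p-restricted factor λ_1 = (2, 0, 2)
p-restricted factor λ_2 = (2, 3, 4)
p-restricted factor λ_3 = (3, 3, 0)
p-restricted factor λ_4 = (3, 0, 3)
p-restricted factor λ_5 = (2, 1, 1)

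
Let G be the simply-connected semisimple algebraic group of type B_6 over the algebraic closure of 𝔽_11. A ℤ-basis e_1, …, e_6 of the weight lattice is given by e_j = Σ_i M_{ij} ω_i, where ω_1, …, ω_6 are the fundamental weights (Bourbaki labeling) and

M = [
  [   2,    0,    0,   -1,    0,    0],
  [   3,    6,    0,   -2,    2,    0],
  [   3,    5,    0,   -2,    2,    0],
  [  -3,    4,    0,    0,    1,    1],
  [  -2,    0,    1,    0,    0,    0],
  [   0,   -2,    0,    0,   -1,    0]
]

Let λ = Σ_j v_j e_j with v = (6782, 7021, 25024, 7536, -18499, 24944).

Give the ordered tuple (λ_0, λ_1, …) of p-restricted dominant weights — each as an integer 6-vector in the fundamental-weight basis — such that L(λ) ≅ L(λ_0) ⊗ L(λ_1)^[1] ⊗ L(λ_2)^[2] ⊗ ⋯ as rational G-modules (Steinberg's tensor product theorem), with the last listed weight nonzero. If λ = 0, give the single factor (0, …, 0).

((0, 7, 4, 4, 9, 2), (9, 10, 10, 2, 7, 9), (5, 8, 5, 7, 6, 3), (4, 7, 2, 10, 8, 3))

Change of basis e → ω: c = M·v where v = (6782, 7021, 25024, 7536, -18499, 24944):
  c_1 = (2)·(6782) + (0)·(7021) + (0)·(25024) + (-1)·(7536) + (0)·(-18499) + (0)·(24944) = 6028
  c_2 = (3)·(6782) + (6)·(7021) + (0)·(25024) + (-2)·(7536) + (2)·(-18499) + (0)·(24944) = 10402
  c_3 = (3)·(6782) + (5)·(7021) + (0)·(25024) + (-2)·(7536) + (2)·(-18499) + (0)·(24944) = 3381
  c_4 = (-3)·(6782) + (4)·(7021) + (0)·(25024) + (0)·(7536) + (1)·(-18499) + (1)·(24944) = 14183
  c_5 = (-2)·(6782) + (0)·(7021) + (1)·(25024) + (0)·(7536) + (0)·(-18499) + (0)·(24944) = 11460
  c_6 = (0)·(6782) + (-2)·(7021) + (0)·(25024) + (0)·(7536) + (-1)·(-18499) + (0)·(24944) = 4457
Expand coordinatewise in base 11:
  c_1 = 6028 = 0·11^0 + 9·11^1 + 5·11^2 + 4·11^3
  c_2 = 10402 = 7·11^0 + 10·11^1 + 8·11^2 + 7·11^3
  c_3 = 3381 = 4·11^0 + 10·11^1 + 5·11^2 + 2·11^3
  c_4 = 14183 = 4·11^0 + 2·11^1 + 7·11^2 + 10·11^3
  c_5 = 11460 = 9·11^0 + 7·11^1 + 6·11^2 + 8·11^3
  c_6 = 4457 = 2·11^0 + 9·11^1 + 3·11^2 + 3·11^3
p-restricted factor λ_0 = (0, 7, 4, 4, 9, 2)
p-restricted factor λ_1 = (9, 10, 10, 2, 7, 9)
p-restricted factor λ_2 = (5, 8, 5, 7, 6, 3)
p-restricted factor λ_3 = (4, 7, 2, 10, 8, 3)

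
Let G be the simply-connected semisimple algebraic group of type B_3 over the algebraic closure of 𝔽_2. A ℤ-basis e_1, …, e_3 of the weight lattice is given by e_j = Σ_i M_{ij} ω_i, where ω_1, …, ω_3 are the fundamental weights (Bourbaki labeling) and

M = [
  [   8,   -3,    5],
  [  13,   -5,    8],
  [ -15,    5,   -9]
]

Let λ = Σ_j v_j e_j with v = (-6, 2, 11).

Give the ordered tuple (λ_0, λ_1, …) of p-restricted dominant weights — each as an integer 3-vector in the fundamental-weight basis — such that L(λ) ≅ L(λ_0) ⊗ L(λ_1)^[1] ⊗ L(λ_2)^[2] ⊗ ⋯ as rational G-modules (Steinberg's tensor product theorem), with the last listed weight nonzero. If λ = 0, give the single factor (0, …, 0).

((1, 0, 1),)

Converting to the ω-basis (c_i = row i of M dotted with v = (-6, 2, 11)):
  c_1 = (8)·(-6) + (-3)·(2) + (5)·(11) = 1
  c_2 = (13)·(-6) + (-5)·(2) + (8)·(11) = 0
  c_3 = (-15)·(-6) + (5)·(2) + (-9)·(11) = 1
Writing each c_i in base p = 2:
  c_1 = 1 = 1·2^0
  c_2 = 0
  c_3 = 1 = 1·2^0
p-restricted factor λ_0 = (1, 0, 1)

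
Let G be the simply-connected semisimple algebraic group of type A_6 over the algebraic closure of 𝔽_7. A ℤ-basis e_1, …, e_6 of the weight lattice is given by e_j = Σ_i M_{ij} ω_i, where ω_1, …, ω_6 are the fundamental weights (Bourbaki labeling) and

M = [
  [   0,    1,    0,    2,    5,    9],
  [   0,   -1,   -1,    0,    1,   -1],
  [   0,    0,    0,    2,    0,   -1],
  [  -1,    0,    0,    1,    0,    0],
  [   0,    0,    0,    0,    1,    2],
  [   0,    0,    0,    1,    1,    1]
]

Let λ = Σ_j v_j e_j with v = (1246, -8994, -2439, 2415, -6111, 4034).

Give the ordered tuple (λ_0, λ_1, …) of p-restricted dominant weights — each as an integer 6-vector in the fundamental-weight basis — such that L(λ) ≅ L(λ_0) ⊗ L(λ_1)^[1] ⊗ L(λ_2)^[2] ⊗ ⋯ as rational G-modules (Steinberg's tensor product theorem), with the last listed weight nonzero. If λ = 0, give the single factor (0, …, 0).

((5, 0, 5, 0, 4, 2), (2, 2, 1, 6, 6, 6), (4, 5, 2, 2, 4, 6), (4, 3, 2, 3, 5, 0))

Compute c_i = Σ_j M_{ij} v_j with v = (1246, -8994, -2439, 2415, -6111, 4034):
  c_1 = 0·1246 + (1)·(-8994) + (0)·(-2439) + 2·2415 + (5)·(-6111) + 9·4034 = 1587
  c_2 = 0·1246 + (-1)·(-8994) + (-1)·(-2439) + 0·2415 + (1)·(-6111) + (-1)·(4034) = 1288
  c_3 = 0·1246 + (0)·(-8994) + (0)·(-2439) + 2·2415 + (0)·(-6111) + (-1)·(4034) = 796
  c_4 = (-1)·(1246) + (0)·(-8994) + (0)·(-2439) + 1·2415 + (0)·(-6111) + 0·4034 = 1169
  c_5 = 0·1246 + (0)·(-8994) + (0)·(-2439) + 0·2415 + (1)·(-6111) + 2·4034 = 1957
  c_6 = 0·1246 + (0)·(-8994) + (0)·(-2439) + 1·2415 + (1)·(-6111) + 1·4034 = 338
Writing each c_i in base p = 7:
  c_1 = 1587 = 5·7^0 + 2·7^1 + 4·7^2 + 4·7^3
  c_2 = 1288 = 0·7^0 + 2·7^1 + 5·7^2 + 3·7^3
  c_3 = 796 = 5·7^0 + 1·7^1 + 2·7^2 + 2·7^3
  c_4 = 1169 = 0·7^0 + 6·7^1 + 2·7^2 + 3·7^3
  c_5 = 1957 = 4·7^0 + 6·7^1 + 4·7^2 + 5·7^3
  c_6 = 338 = 2·7^0 + 6·7^1 + 6·7^2
λ_0 = (5, 0, 5, 0, 4, 2)
λ_1 = (2, 2, 1, 6, 6, 6)
λ_2 = (4, 5, 2, 2, 4, 6)
λ_3 = (4, 3, 2, 3, 5, 0)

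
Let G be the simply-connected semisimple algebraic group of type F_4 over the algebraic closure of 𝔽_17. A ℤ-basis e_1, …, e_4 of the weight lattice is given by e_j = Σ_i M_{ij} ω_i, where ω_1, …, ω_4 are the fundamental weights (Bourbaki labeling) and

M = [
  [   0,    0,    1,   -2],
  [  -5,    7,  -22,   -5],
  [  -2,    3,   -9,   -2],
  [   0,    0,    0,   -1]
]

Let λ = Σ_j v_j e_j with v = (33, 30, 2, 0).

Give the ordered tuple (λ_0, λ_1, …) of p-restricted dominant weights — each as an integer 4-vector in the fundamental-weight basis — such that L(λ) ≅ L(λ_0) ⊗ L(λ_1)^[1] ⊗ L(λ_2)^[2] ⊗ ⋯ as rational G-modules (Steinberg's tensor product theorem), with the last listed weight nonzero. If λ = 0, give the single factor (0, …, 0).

((2, 1, 6, 0),)

ω-coordinates c = M·v, v = (33, 30, 2, 0):
  c_1 = (0)·(33) + (0)·(30) + (1)·(2) + (-2)·(0) = 2
  c_2 = (-5)·(33) + (7)·(30) + (-22)·(2) + (-5)·(0) = 1
  c_3 = (-2)·(33) + (3)·(30) + (-9)·(2) + (-2)·(0) = 6
  c_4 = (0)·(33) + (0)·(30) + (0)·(2) + (-1)·(0) = 0
p = 17; digits c_i = Σ_j d_{ij}·17^j, 0 ≤ d_{ij} < 17:
  c_1 = 2 = 2·17^0
  c_2 = 1 = 1·17^0
  c_3 = 6 = 6·17^0
  c_4 = 0
λ_0 = (2, 1, 6, 0)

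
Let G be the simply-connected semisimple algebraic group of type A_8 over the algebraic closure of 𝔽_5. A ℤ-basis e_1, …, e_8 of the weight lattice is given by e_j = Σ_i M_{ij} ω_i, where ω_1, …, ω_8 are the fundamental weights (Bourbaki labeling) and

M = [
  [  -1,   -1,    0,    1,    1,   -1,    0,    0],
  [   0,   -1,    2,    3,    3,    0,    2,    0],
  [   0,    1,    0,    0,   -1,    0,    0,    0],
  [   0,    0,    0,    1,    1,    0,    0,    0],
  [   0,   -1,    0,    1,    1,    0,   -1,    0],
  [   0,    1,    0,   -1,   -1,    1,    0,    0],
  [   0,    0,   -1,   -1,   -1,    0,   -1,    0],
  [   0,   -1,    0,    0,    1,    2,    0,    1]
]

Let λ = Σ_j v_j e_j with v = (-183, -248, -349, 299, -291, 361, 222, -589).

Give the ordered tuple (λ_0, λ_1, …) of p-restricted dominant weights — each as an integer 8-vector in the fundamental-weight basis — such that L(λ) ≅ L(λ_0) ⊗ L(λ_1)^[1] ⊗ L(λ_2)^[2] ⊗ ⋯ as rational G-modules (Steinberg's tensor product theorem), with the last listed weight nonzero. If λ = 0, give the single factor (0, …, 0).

((3, 3, 3, 3, 4, 0, 4, 0), (0, 3, 3, 1, 1, 1, 3, 3), (3, 0, 1, 0, 1, 4, 4, 3))

In the fundamental-weight basis, λ has coordinates c = M·v (v = (-183, -248, -349, 299, -291, 361, 222, -589)):
  c_1 = (-1)·(-183) + (-1)·(-248) + (0)·(-349) + (1)·(299) + (1)·(-291) + (-1)·(361) + (0)·(222) + (0)·(-589) = 78
  c_2 = (0)·(-183) + (-1)·(-248) + (2)·(-349) + (3)·(299) + (3)·(-291) + (0)·(361) + (2)·(222) + (0)·(-589) = 18
  c_3 = (0)·(-183) + (1)·(-248) + (0)·(-349) + (0)·(299) + (-1)·(-291) + (0)·(361) + (0)·(222) + (0)·(-589) = 43
  c_4 = (0)·(-183) + (0)·(-248) + (0)·(-349) + (1)·(299) + (1)·(-291) + (0)·(361) + (0)·(222) + (0)·(-589) = 8
  c_5 = (0)·(-183) + (-1)·(-248) + (0)·(-349) + (1)·(299) + (1)·(-291) + (0)·(361) + (-1)·(222) + (0)·(-589) = 34
  c_6 = (0)·(-183) + (1)·(-248) + (0)·(-349) + (-1)·(299) + (-1)·(-291) + (1)·(361) + (0)·(222) + (0)·(-589) = 105
  c_7 = (0)·(-183) + (0)·(-248) + (-1)·(-349) + (-1)·(299) + (-1)·(-291) + (0)·(361) + (-1)·(222) + (0)·(-589) = 119
  c_8 = (0)·(-183) + (-1)·(-248) + (0)·(-349) + (0)·(299) + (1)·(-291) + (2)·(361) + (0)·(222) + (1)·(-589) = 90
Base-5 expansion of each c_i:
  c_1 = 78 = 3·5^0 + 0·5^1 + 3·5^2
  c_2 = 18 = 3·5^0 + 3·5^1
  c_3 = 43 = 3·5^0 + 3·5^1 + 1·5^2
  c_4 = 8 = 3·5^0 + 1·5^1
  c_5 = 34 = 4·5^0 + 1·5^1 + 1·5^2
  c_6 = 105 = 0·5^0 + 1·5^1 + 4·5^2
  c_7 = 119 = 4·5^0 + 3·5^1 + 4·5^2
  c_8 = 90 = 0·5^0 + 3·5^1 + 3·5^2
λ_0 = (3, 3, 3, 3, 4, 0, 4, 0)
λ_1 = (0, 3, 3, 1, 1, 1, 3, 3)
λ_2 = (3, 0, 1, 0, 1, 4, 4, 3)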